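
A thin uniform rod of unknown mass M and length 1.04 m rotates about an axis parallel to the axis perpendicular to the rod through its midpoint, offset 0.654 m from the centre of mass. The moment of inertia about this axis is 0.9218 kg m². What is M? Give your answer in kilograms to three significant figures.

I = I_cm + Md² = (1/12)ML² + Md² = M·[0.0833333·(1.04)² + (0.654)²] = M·0.51785.
So M = 0.9218 / 0.51785 = 1.7801 kg.

1.78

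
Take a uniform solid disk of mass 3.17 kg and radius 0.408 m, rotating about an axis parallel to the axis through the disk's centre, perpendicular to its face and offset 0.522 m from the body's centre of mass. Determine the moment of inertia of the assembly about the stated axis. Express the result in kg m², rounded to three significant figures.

I_cm = (1/2)MR² = (1/2)(3.17)(0.408)² = 0.26385 kg m²; centre at d = 0.522 m, so the parallel axis theorem gives I = 0.26385 + (3.17)(0.522)² = 1.1276 kg m².

1.13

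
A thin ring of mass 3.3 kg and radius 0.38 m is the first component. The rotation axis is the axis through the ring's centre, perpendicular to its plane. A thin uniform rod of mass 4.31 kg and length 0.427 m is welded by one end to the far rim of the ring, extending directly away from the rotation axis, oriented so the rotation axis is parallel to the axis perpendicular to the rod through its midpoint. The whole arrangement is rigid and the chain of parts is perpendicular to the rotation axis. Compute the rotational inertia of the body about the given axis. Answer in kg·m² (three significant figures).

Thin ring: I_cm = MR² = (3.3)(0.38)² = 0.47652 kg·m²; axis through the centre, so I = 0.47652 kg·m².
Thin rod: I_cm = (1/12)ML² = (1/12)(4.31)(0.427)² = 0.065486 kg·m²; centre at d = 0.38 + 0.2135 = 0.5935 m, so I = I_cm + Md² gives I = 0.065486 + (4.31)(0.5935)² = 1.5837 kg·m².
Total I = 0.47652 + 1.5837 = 2.0602 kg·m².

2.06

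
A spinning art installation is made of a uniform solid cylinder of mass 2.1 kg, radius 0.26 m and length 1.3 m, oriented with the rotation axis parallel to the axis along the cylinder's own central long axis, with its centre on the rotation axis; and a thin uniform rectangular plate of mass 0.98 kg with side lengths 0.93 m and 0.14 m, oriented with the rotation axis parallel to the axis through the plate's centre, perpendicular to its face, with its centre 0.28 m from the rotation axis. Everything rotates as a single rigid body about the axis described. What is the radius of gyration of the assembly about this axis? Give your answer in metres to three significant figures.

Solid cylinder: I_cm = (1/2)MR² = (1/2)(2.1)(0.26)² = 0.07098 kg·m²; axis through the centre, so I = 0.07098 kg·m².
Rectangular plate: I_cm = (1/12)M(a²+b²) = (1/12)(0.98)[(0.93)² + (0.14)²] = 0.072234 kg·m²; centre at d = 0.28 m, so the parallel axis theorem gives I = 0.072234 + (0.98)(0.28)² = 0.14907 kg·m².
Total I = 0.22005 kg·m²; total mass M = 3.08 kg.
k = √(I/M) = √(0.22005/3.08) = 0.26729 m.

0.267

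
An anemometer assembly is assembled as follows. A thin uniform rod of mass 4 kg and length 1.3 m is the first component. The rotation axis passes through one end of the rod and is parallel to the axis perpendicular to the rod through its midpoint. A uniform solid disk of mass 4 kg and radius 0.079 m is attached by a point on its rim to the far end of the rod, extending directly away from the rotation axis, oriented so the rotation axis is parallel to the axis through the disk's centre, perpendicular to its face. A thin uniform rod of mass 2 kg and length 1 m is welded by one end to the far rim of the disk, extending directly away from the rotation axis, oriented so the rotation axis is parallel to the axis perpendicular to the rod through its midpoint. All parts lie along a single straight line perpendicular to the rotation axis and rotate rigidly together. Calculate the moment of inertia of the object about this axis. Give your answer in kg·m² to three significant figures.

17.7

Thin rod: I_cm = (1/12)ML² = (1/12)(4)(1.3)² = 0.56333 kg·m²; centre at d = 0.65 m, so I = I_cm + Md² gives I = 0.56333 + (4)(0.65)² = 2.2533 kg·m².
Solid disk: I_cm = (1/2)MR² = (1/2)(4)(0.079)² = 0.012482 kg·m²; centre at d = 0.65 + 0.65 + 0.079 = 1.379 m, so I = I_cm + Md² gives I = 0.012482 + (4)(1.379)² = 7.619 kg·m².
Thin rod: I_cm = (1/12)ML² = (1/12)(2)(1)² = 0.16667 kg·m²; centre at d = 0.65 + 0.65 + 0.079 + 0.079 + 0.5 = 1.958 m, so I = I_cm + Md² gives I = 0.16667 + (2)(1.958)² = 7.8342 kg·m².
Total I = 2.2533 + 7.619 + 7.8342 = 17.707 kg·m².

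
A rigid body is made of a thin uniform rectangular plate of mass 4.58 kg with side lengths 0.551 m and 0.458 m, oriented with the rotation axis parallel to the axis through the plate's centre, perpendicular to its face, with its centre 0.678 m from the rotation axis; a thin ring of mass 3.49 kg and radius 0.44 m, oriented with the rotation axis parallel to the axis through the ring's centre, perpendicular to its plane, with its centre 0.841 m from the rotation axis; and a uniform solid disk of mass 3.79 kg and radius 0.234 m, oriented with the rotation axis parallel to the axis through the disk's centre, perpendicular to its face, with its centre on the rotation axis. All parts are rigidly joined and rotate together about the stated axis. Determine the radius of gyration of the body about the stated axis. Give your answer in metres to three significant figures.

0.684

Rectangular plate: I_cm = (1/12)M(a²+b²) = (1/12)(4.58)[(0.551)² + (0.458)²] = 0.19593 kg·m²; centre at d = 0.678 m, so the parallel axis theorem gives I = 0.19593 + (4.58)(0.678)² = 2.3013 kg·m².
Thin ring: I_cm = MR² = (3.49)(0.44)² = 0.67566 kg·m²; centre at d = 0.841 m, so the parallel axis theorem gives I = 0.67566 + (3.49)(0.841)² = 3.1441 kg·m².
Solid disk: I_cm = (1/2)MR² = (1/2)(3.79)(0.234)² = 0.10376 kg·m²; axis through the centre, so I = 0.10376 kg·m².
Total I = 5.5491 kg·m²; total mass M = 11.86 kg.
k = √(I/M) = √(5.5491/11.86) = 0.68402 m.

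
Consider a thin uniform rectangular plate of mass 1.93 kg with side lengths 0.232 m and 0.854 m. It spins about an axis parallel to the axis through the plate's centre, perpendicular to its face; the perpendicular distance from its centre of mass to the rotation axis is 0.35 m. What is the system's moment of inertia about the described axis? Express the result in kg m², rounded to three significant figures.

I_cm = (1/12)M(a²+b²) = (1/12)(1.93)[(0.232)² + (0.854)²] = 0.12596 kg m²; centre at d = 0.35 m, so I = I_cm + Md² gives I = 0.12596 + (1.93)(0.35)² = 0.36238 kg m².

0.362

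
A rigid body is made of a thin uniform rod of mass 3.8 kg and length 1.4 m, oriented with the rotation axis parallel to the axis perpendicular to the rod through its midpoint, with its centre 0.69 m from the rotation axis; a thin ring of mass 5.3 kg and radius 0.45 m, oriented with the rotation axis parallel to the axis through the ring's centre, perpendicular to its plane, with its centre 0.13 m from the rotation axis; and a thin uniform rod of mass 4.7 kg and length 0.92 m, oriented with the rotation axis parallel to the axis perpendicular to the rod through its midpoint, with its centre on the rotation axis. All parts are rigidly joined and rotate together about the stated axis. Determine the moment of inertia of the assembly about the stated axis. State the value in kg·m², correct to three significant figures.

Thin rod: I_cm = (1/12)ML² = (1/12)(3.8)(1.4)² = 0.62067 kg·m²; centre at d = 0.69 m, so the parallel axis theorem gives I = 0.62067 + (3.8)(0.69)² = 2.4298 kg·m².
Thin ring: I_cm = MR² = (5.3)(0.45)² = 1.0733 kg·m²; centre at d = 0.13 m, so the parallel axis theorem gives I = 1.0733 + (5.3)(0.13)² = 1.1628 kg·m².
Thin rod: I_cm = (1/12)ML² = (1/12)(4.7)(0.92)² = 0.33151 kg·m²; axis through the centre, so I = 0.33151 kg·m².
Total I = 2.4298 + 1.1628 + 0.33151 = 3.9242 kg·m².

3.92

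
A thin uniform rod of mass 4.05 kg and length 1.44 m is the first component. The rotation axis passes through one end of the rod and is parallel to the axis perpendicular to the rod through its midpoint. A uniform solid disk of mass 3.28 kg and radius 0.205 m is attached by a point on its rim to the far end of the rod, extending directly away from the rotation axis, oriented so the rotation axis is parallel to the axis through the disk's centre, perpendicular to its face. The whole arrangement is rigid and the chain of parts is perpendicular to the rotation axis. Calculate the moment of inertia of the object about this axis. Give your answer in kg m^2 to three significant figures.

Thin rod: I_cm = (1/12)ML² = (1/12)(4.05)(1.44)² = 0.69984 kg m^2; centre at d = 0.72 m, so I = I_cm + Md² gives I = 0.69984 + (4.05)(0.72)² = 2.7994 kg m^2.
Solid disk: I_cm = (1/2)MR² = (1/2)(3.28)(0.205)² = 0.068921 kg m^2; centre at d = 0.72 + 0.72 + 0.205 = 1.645 m, so I = I_cm + Md² gives I = 0.068921 + (3.28)(1.645)² = 8.9447 kg m^2.
Total I = 2.7994 + 8.9447 = 11.744 kg m^2.

11.7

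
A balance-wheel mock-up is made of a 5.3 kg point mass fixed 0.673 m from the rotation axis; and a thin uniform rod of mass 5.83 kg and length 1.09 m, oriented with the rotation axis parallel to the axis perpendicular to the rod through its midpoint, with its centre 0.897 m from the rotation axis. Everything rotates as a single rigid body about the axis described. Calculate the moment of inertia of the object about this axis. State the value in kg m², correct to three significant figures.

7.67

Point mass: I_cm = 0; centre at d = 0.673 m, so I = I_cm + Md² gives I = 0 + (5.3)(0.673)² = 2.4005 kg m².
Thin rod: I_cm = (1/12)ML² = (1/12)(5.83)(1.09)² = 0.57722 kg m²; centre at d = 0.897 m, so I = I_cm + Md² gives I = 0.57722 + (5.83)(0.897)² = 5.2681 kg m².
Total I = 2.4005 + 5.2681 = 7.6686 kg m².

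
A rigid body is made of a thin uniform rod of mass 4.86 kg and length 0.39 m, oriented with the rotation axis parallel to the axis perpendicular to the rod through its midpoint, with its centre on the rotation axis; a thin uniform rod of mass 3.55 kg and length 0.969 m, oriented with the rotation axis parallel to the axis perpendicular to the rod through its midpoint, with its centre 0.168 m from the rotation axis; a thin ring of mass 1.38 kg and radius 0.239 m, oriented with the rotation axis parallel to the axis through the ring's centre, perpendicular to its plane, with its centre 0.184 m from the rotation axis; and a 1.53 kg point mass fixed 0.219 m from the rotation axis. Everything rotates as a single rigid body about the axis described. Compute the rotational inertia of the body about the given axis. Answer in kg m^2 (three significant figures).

Thin rod: I_cm = (1/12)ML² = (1/12)(4.86)(0.39)² = 0.061601 kg m^2; axis through the centre, so I = 0.061601 kg m^2.
Thin rod: I_cm = (1/12)ML² = (1/12)(3.55)(0.969)² = 0.27778 kg m^2; centre at d = 0.168 m, so the parallel axis theorem gives I = 0.27778 + (3.55)(0.168)² = 0.37797 kg m^2.
Thin ring: I_cm = MR² = (1.38)(0.239)² = 0.078827 kg m^2; centre at d = 0.184 m, so the parallel axis theorem gives I = 0.078827 + (1.38)(0.184)² = 0.12555 kg m^2.
Point mass: I_cm = 0; centre at d = 0.219 m, so the parallel axis theorem gives I = 0 + (1.53)(0.219)² = 0.07338 kg m^2.
Total I = 0.061601 + 0.37797 + 0.12555 + 0.07338 = 0.6385 kg m^2.

0.639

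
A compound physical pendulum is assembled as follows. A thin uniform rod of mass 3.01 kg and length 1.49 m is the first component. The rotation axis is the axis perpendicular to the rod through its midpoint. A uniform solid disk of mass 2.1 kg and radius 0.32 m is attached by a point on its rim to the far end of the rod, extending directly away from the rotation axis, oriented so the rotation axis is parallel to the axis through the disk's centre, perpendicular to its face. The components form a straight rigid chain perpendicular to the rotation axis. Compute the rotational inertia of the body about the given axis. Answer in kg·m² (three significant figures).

3.05

Thin rod: I_cm = (1/12)ML² = (1/12)(3.01)(1.49)² = 0.55688 kg·m²; axis through the centre, so I = 0.55688 kg·m².
Solid disk: I_cm = (1/2)MR² = (1/2)(2.1)(0.32)² = 0.10752 kg·m²; centre at d = 0.745 + 0.32 = 1.065 m, so the parallel axis theorem gives I = 0.10752 + (2.1)(1.065)² = 2.4894 kg·m².
Total I = 0.55688 + 2.4894 = 3.0463 kg·m².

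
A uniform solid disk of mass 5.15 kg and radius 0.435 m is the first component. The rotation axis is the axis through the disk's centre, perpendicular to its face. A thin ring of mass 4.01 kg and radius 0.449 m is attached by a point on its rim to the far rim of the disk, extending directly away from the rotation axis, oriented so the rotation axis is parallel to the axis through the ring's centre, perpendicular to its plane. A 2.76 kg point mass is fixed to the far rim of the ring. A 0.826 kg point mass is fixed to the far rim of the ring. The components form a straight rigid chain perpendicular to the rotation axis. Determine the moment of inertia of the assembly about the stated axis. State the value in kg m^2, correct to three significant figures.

10.8

Solid disk: I_cm = (1/2)MR² = (1/2)(5.15)(0.435)² = 0.48725 kg m^2; axis through the centre, so I = 0.48725 kg m^2.
Thin ring: I_cm = MR² = (4.01)(0.449)² = 0.80842 kg m^2; centre at d = 0.435 + 0.449 = 0.884 m, so the parallel axis theorem gives I = 0.80842 + (4.01)(0.884)² = 3.9421 kg m^2.
Point mass: I_cm = 0; centre at d = 0.435 + 0.449 + 0.449 = 1.333 m, so the parallel axis theorem gives I = 0 + (2.76)(1.333)² = 4.9042 kg m^2.
Point mass: I_cm = 0; centre at d = 0.435 + 0.449 + 0.449 = 1.333 m, so the parallel axis theorem gives I = 0 + (0.826)(1.333)² = 1.4677 kg m^2.
Total I = 0.48725 + 3.9421 + 4.9042 + 1.4677 = 10.801 kg m^2.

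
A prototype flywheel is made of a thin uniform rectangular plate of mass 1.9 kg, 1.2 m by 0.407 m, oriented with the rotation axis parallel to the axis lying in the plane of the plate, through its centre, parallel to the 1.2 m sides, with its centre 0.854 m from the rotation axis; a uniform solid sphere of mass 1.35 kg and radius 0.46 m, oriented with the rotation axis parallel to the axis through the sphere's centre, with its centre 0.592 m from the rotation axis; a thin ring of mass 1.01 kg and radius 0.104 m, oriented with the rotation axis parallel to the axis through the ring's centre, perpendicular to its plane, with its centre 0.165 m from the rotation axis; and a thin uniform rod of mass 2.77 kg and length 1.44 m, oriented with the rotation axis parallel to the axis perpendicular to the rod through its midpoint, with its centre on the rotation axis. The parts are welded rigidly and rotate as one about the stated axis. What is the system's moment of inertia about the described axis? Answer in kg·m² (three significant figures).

2.52

Rectangular plate: I_cm = (1/12)Mb² = (1/12)(1.9)(0.407)² = 0.026228 kg·m²; centre at d = 0.854 m, so the parallel axis theorem gives I = 0.026228 + (1.9)(0.854)² = 1.4119 kg·m².
Solid sphere: I_cm = (2/5)MR² = (2/5)(1.35)(0.46)² = 0.11426 kg·m²; centre at d = 0.592 m, so the parallel axis theorem gives I = 0.11426 + (1.35)(0.592)² = 0.58739 kg·m².
Thin ring: I_cm = MR² = (1.01)(0.104)² = 0.010924 kg·m²; centre at d = 0.165 m, so the parallel axis theorem gives I = 0.010924 + (1.01)(0.165)² = 0.038421 kg·m².
Thin rod: I_cm = (1/12)ML² = (1/12)(2.77)(1.44)² = 0.47866 kg·m²; axis through the centre, so I = 0.47866 kg·m².
Total I = 1.4119 + 0.58739 + 0.038421 + 0.47866 = 2.5164 kg·m².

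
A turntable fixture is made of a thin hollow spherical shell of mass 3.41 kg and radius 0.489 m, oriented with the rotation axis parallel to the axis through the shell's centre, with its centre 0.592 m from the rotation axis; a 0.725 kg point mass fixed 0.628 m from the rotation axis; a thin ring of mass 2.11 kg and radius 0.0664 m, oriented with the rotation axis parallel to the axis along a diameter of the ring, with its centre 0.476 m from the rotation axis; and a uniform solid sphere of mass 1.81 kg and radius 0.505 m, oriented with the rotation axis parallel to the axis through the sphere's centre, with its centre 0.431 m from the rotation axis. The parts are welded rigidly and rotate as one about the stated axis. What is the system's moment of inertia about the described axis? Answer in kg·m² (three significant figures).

Spherical shell: I_cm = (2/3)MR² = (2/3)(3.41)(0.489)² = 0.5436 kg·m²; centre at d = 0.592 m, so the parallel axis theorem gives I = 0.5436 + (3.41)(0.592)² = 1.7387 kg·m².
Point mass: I_cm = 0; centre at d = 0.628 m, so the parallel axis theorem gives I = 0 + (0.725)(0.628)² = 0.28593 kg·m².
Thin ring: I_cm = (1/2)MR² = (1/2)(2.11)(0.0664)² = 0.0046515 kg·m²; centre at d = 0.476 m, so the parallel axis theorem gives I = 0.0046515 + (2.11)(0.476)² = 0.48273 kg·m².
Solid sphere: I_cm = (2/5)MR² = (2/5)(1.81)(0.505)² = 0.18464 kg·m²; centre at d = 0.431 m, so the parallel axis theorem gives I = 0.18464 + (1.81)(0.431)² = 0.52087 kg·m².
Total I = 1.7387 + 0.28593 + 0.48273 + 0.52087 = 3.0282 kg·m².

3.03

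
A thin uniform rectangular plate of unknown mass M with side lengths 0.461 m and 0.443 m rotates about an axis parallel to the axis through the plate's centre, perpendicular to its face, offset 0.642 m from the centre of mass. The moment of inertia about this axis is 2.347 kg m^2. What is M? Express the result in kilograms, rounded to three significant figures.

I = I_cm + Md² = (1/12)M(a²+b²) + Md² = M·[0.0833333·[(0.461)² + (0.443)²] + (0.642)²] = M·0.44623.
So M = 2.347 / 0.44623 = 5.2596 kg.

5.26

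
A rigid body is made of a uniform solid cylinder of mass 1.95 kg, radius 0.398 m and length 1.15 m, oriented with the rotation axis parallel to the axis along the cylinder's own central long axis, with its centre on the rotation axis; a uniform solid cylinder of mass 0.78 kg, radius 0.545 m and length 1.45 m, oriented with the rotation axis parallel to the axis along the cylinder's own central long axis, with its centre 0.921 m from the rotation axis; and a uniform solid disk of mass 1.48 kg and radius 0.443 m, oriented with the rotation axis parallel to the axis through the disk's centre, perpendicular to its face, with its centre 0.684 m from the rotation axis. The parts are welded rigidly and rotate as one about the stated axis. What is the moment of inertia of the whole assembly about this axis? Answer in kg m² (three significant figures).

1.77

Solid cylinder: I_cm = (1/2)MR² = (1/2)(1.95)(0.398)² = 0.15444 kg m²; axis through the centre, so I = 0.15444 kg m².
Solid cylinder: I_cm = (1/2)MR² = (1/2)(0.78)(0.545)² = 0.11584 kg m²; centre at d = 0.921 m, so the parallel axis theorem gives I = 0.11584 + (0.78)(0.921)² = 0.77747 kg m².
Solid disk: I_cm = (1/2)MR² = (1/2)(1.48)(0.443)² = 0.14522 kg m²; centre at d = 0.684 m, so the parallel axis theorem gives I = 0.14522 + (1.48)(0.684)² = 0.83765 kg m².
Total I = 0.15444 + 0.77747 + 0.83765 = 1.7696 kg m².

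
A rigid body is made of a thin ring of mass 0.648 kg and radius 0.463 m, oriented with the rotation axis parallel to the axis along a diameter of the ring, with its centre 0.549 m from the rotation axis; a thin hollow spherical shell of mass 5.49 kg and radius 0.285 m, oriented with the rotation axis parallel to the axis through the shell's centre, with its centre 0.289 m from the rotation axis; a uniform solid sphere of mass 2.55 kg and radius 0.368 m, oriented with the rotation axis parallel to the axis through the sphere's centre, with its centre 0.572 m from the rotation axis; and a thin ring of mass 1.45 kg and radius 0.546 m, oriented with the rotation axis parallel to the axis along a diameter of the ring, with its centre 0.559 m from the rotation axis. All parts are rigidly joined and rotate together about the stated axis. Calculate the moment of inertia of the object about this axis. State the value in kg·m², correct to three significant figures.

2.66

Thin ring: I_cm = (1/2)MR² = (1/2)(0.648)(0.463)² = 0.069456 kg·m²; centre at d = 0.549 m, so the parallel axis theorem gives I = 0.069456 + (0.648)(0.549)² = 0.26476 kg·m².
Spherical shell: I_cm = (2/3)MR² = (2/3)(5.49)(0.285)² = 0.29728 kg·m²; centre at d = 0.289 m, so the parallel axis theorem gives I = 0.29728 + (5.49)(0.289)² = 0.75581 kg·m².
Solid sphere: I_cm = (2/5)MR² = (2/5)(2.55)(0.368)² = 0.13813 kg·m²; centre at d = 0.572 m, so the parallel axis theorem gives I = 0.13813 + (2.55)(0.572)² = 0.97245 kg·m².
Thin ring: I_cm = (1/2)MR² = (1/2)(1.45)(0.546)² = 0.21613 kg·m²; centre at d = 0.559 m, so the parallel axis theorem gives I = 0.21613 + (1.45)(0.559)² = 0.66923 kg·m².
Total I = 0.26476 + 0.75581 + 0.97245 + 0.66923 = 2.6623 kg·m².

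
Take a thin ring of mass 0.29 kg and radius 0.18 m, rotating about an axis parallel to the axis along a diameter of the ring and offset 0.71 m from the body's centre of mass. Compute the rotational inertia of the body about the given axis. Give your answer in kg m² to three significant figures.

0.151

I_cm = (1/2)MR² = (1/2)(0.29)(0.18)² = 0.004698 kg m²; centre at d = 0.71 m, so I = I_cm + Md² gives I = 0.004698 + (0.29)(0.71)² = 0.15089 kg m².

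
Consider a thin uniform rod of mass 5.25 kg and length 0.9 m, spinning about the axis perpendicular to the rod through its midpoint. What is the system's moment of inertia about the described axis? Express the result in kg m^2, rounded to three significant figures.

I_cm = (1/12)ML² = (1/12)(5.25)(0.9)² = 0.35437 kg m^2; axis through the centre, so I = 0.35437 kg m^2.

0.354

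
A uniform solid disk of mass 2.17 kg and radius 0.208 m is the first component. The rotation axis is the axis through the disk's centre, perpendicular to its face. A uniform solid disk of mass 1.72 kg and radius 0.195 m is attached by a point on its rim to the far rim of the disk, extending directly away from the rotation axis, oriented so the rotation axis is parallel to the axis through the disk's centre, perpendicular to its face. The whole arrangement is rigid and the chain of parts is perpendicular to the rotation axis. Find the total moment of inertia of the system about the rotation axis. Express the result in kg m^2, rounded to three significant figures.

Solid disk: I_cm = (1/2)MR² = (1/2)(2.17)(0.208)² = 0.046941 kg m^2; axis through the centre, so I = 0.046941 kg m^2.
Solid disk: I_cm = (1/2)MR² = (1/2)(1.72)(0.195)² = 0.032702 kg m^2; centre at d = 0.208 + 0.195 = 0.403 m, so I = I_cm + Md² gives I = 0.032702 + (1.72)(0.403)² = 0.31204 kg m^2.
Total I = 0.046941 + 0.31204 = 0.35899 kg m^2.

0.359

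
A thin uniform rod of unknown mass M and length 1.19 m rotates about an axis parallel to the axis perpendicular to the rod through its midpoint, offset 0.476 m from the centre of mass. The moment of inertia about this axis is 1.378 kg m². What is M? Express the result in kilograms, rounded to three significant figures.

4.00

I = I_cm + Md² = (1/12)ML² + Md² = M·[0.0833333·(1.19)² + (0.476)²] = M·0.34458.
So M = 1.378 / 0.34458 = 3.999 kg.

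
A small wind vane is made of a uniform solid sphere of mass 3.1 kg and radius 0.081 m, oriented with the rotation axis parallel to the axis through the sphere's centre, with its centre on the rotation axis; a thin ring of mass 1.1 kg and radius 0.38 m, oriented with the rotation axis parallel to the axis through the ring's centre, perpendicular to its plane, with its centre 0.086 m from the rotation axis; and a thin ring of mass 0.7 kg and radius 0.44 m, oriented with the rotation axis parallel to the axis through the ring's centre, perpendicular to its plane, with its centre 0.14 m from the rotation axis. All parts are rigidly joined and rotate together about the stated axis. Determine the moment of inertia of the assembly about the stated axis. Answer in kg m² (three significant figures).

0.324

Solid sphere: I_cm = (2/5)MR² = (2/5)(3.1)(0.081)² = 0.0081356 kg m²; axis through the centre, so I = 0.0081356 kg m².
Thin ring: I_cm = MR² = (1.1)(0.38)² = 0.15884 kg m²; centre at d = 0.086 m, so the parallel axis theorem gives I = 0.15884 + (1.1)(0.086)² = 0.16698 kg m².
Thin ring: I_cm = MR² = (0.7)(0.44)² = 0.13552 kg m²; centre at d = 0.14 m, so the parallel axis theorem gives I = 0.13552 + (0.7)(0.14)² = 0.14924 kg m².
Total I = 0.0081356 + 0.16698 + 0.14924 = 0.32435 kg m².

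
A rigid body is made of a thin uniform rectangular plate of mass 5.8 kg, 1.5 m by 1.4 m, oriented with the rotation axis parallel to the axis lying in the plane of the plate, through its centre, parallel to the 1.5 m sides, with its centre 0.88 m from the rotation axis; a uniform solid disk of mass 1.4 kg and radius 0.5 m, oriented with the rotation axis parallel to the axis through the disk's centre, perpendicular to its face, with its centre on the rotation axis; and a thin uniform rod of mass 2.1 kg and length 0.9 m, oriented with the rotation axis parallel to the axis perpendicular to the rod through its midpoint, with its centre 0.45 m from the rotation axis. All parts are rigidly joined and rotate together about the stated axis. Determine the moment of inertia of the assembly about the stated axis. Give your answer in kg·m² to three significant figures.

6.18

Rectangular plate: I_cm = (1/12)Mb² = (1/12)(5.8)(1.4)² = 0.94733 kg·m²; centre at d = 0.88 m, so I = I_cm + Md² gives I = 0.94733 + (5.8)(0.88)² = 5.4389 kg·m².
Solid disk: I_cm = (1/2)MR² = (1/2)(1.4)(0.5)² = 0.175 kg·m²; axis through the centre, so I = 0.175 kg·m².
Thin rod: I_cm = (1/12)ML² = (1/12)(2.1)(0.9)² = 0.14175 kg·m²; centre at d = 0.45 m, so I = I_cm + Md² gives I = 0.14175 + (2.1)(0.45)² = 0.567 kg·m².
Total I = 5.4389 + 0.175 + 0.567 = 6.1809 kg·m².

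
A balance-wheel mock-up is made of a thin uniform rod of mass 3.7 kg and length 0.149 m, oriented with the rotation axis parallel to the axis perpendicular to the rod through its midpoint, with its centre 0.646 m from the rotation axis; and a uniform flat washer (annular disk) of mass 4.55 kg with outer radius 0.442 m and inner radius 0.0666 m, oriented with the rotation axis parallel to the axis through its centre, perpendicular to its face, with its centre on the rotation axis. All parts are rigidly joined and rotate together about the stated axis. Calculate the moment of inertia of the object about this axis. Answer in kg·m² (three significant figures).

Thin rod: I_cm = (1/12)ML² = (1/12)(3.7)(0.149)² = 0.0068453 kg·m²; centre at d = 0.646 m, so the parallel axis theorem gives I = 0.0068453 + (3.7)(0.646)² = 1.5509 kg·m².
Annular disk: I_cm = (1/2)M(R²+r²) = (1/2)(4.55)[(0.442)² + (0.0666)²] = 0.45454 kg·m²; axis through the centre, so I = 0.45454 kg·m².
Total I = 1.5509 + 0.45454 = 2.0055 kg·m².

2.01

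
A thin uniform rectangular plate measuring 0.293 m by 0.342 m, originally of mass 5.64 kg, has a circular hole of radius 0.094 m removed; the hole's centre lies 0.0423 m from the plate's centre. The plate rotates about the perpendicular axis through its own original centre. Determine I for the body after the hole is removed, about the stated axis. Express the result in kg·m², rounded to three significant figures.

0.0856

Unpierced body about its centre: I₀ = (1/12)M(a²+b²) = (1/12)(5.64)[(0.293)² + (0.342)²] = 0.095322 kg·m².
The removed disk has mass m = M·πr²/(ab) = (5.64)·π(0.094)²/(0.293·0.342) = 1.5624 kg (same uniform areal density).
Its moment of inertia about the rotation axis (parallel-axis theorem): I_hole = (1/2)mr² + md² = (1/2)(1.5624)(0.094)² + (1.5624)(0.0423)² = 0.0096982 kg·m².
Treating the hole as negative mass, I = I₀ − I_hole = 0.095322 − 0.0096982 = 0.085624 kg·m².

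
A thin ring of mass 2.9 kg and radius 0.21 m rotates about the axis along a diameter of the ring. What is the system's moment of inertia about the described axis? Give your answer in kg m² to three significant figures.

I_cm = (1/2)MR² = (1/2)(2.9)(0.21)² = 0.063945 kg m²; axis through the centre, so I = 0.063945 kg m².

0.0639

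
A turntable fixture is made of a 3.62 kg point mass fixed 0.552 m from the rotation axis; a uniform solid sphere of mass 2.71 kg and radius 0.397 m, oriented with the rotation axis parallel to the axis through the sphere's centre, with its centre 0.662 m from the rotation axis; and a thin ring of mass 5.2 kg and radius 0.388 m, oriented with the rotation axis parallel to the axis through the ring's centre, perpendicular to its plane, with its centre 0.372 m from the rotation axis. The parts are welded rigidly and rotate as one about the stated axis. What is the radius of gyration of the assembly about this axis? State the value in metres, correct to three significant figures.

Point mass: I_cm = 0; centre at d = 0.552 m, so I = I_cm + Md² gives I = 0 + (3.62)(0.552)² = 1.103 kg m².
Solid sphere: I_cm = (2/5)MR² = (2/5)(2.71)(0.397)² = 0.17085 kg m²; centre at d = 0.662 m, so I = I_cm + Md² gives I = 0.17085 + (2.71)(0.662)² = 1.3585 kg m².
Thin ring: I_cm = MR² = (5.2)(0.388)² = 0.78283 kg m²; centre at d = 0.372 m, so I = I_cm + Md² gives I = 0.78283 + (5.2)(0.372)² = 1.5024 kg m².
Total I = 3.9639 kg m²; total mass M = 11.53 kg.
k = √(I/M) = √(3.9639/11.53) = 0.58634 m.

0.586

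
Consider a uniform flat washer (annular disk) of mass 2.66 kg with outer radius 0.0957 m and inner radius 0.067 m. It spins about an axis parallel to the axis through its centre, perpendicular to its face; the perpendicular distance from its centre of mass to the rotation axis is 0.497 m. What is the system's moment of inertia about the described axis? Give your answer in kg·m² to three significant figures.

0.675

I_cm = (1/2)M(R²+r²) = (1/2)(2.66)[(0.0957)² + (0.067)²] = 0.018151 kg·m²; centre at d = 0.497 m, so the parallel axis theorem gives I = 0.018151 + (2.66)(0.497)² = 0.6752 kg·m².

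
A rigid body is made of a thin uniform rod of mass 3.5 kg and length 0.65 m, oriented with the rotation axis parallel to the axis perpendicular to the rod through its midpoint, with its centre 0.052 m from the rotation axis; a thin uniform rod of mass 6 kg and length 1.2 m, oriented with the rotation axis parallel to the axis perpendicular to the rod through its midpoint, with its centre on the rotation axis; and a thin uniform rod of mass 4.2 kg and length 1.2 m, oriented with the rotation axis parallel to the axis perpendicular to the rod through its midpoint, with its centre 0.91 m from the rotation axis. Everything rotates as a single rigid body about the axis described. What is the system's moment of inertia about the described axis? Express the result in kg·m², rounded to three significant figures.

4.83

Thin rod: I_cm = (1/12)ML² = (1/12)(3.5)(0.65)² = 0.12323 kg·m²; centre at d = 0.052 m, so I = I_cm + Md² gives I = 0.12323 + (3.5)(0.052)² = 0.13269 kg·m².
Thin rod: I_cm = (1/12)ML² = (1/12)(6)(1.2)² = 0.72 kg·m²; axis through the centre, so I = 0.72 kg·m².
Thin rod: I_cm = (1/12)ML² = (1/12)(4.2)(1.2)² = 0.504 kg·m²; centre at d = 0.91 m, so I = I_cm + Md² gives I = 0.504 + (4.2)(0.91)² = 3.982 kg·m².
Total I = 0.13269 + 0.72 + 3.982 = 4.8347 kg·m².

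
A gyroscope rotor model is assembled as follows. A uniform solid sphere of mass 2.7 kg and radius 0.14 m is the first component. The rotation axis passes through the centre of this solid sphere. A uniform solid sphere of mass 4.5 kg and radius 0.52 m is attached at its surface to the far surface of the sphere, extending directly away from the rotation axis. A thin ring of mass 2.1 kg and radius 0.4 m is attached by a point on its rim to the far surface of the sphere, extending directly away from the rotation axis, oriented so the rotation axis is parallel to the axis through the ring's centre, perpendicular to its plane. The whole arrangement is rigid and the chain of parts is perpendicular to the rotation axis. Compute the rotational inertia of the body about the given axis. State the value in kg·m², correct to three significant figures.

Solid sphere: I_cm = (2/5)MR² = (2/5)(2.7)(0.14)² = 0.021168 kg·m²; axis through the centre, so I = 0.021168 kg·m².
Solid sphere: I_cm = (2/5)MR² = (2/5)(4.5)(0.52)² = 0.48672 kg·m²; centre at d = 0.14 + 0.52 = 0.66 m, so the parallel axis theorem gives I = 0.48672 + (4.5)(0.66)² = 2.4469 kg·m².
Thin ring: I_cm = MR² = (2.1)(0.4)² = 0.336 kg·m²; centre at d = 0.14 + 0.52 + 0.52 + 0.4 = 1.58 m, so the parallel axis theorem gives I = 0.336 + (2.1)(1.58)² = 5.5784 kg·m².
Total I = 0.021168 + 2.4469 + 5.5784 = 8.0465 kg·m².

8.05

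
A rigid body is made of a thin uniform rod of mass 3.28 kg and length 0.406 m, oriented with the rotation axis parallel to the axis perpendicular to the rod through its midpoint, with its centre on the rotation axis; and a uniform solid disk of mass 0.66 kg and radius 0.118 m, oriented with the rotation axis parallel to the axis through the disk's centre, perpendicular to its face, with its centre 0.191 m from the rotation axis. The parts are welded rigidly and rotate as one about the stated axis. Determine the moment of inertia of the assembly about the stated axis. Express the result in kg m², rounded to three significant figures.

0.0737

Thin rod: I_cm = (1/12)ML² = (1/12)(3.28)(0.406)² = 0.045055 kg m²; axis through the centre, so I = 0.045055 kg m².
Solid disk: I_cm = (1/2)MR² = (1/2)(0.66)(0.118)² = 0.0045949 kg m²; centre at d = 0.191 m, so the parallel axis theorem gives I = 0.0045949 + (0.66)(0.191)² = 0.028672 kg m².
Total I = 0.045055 + 0.028672 = 0.073728 kg m².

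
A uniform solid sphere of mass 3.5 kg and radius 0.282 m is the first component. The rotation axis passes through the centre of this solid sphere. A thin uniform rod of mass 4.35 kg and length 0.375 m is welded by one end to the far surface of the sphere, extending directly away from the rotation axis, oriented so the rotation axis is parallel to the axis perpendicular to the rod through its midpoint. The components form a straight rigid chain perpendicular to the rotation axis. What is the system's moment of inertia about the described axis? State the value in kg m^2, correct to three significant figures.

1.12

Solid sphere: I_cm = (2/5)MR² = (2/5)(3.5)(0.282)² = 0.11133 kg m^2; axis through the centre, so I = 0.11133 kg m^2.
Thin rod: I_cm = (1/12)ML² = (1/12)(4.35)(0.375)² = 0.050977 kg m^2; centre at d = 0.282 + 0.1875 = 0.4695 m, so I = I_cm + Md² gives I = 0.050977 + (4.35)(0.4695)² = 1.0098 kg m^2.
Total I = 0.11133 + 1.0098 = 1.1212 kg m^2.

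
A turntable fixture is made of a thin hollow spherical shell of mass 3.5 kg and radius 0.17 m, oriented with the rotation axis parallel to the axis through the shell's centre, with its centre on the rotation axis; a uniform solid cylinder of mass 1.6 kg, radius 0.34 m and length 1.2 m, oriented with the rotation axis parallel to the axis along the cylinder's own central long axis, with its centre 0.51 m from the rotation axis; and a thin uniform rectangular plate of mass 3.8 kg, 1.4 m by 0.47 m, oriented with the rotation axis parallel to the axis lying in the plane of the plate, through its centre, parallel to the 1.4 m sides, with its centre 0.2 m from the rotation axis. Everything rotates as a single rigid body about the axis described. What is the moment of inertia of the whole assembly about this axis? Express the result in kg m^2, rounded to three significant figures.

0.798

Spherical shell: I_cm = (2/3)MR² = (2/3)(3.5)(0.17)² = 0.067433 kg m^2; axis through the centre, so I = 0.067433 kg m^2.
Solid cylinder: I_cm = (1/2)MR² = (1/2)(1.6)(0.34)² = 0.09248 kg m^2; centre at d = 0.51 m, so I = I_cm + Md² gives I = 0.09248 + (1.6)(0.51)² = 0.50864 kg m^2.
Rectangular plate: I_cm = (1/12)Mb² = (1/12)(3.8)(0.47)² = 0.069952 kg m^2; centre at d = 0.2 m, so I = I_cm + Md² gives I = 0.069952 + (3.8)(0.2)² = 0.22195 kg m^2.
Total I = 0.067433 + 0.50864 + 0.22195 = 0.79803 kg m^2.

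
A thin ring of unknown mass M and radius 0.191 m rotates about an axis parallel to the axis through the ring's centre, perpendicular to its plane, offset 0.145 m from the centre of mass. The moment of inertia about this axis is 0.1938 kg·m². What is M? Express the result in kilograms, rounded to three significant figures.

I = I_cm + Md² = MR² + Md² = M·[1·(0.191)² + (0.145)²] = M·0.057506.
So M = 0.1938 / 0.057506 = 3.3701 kg.

3.37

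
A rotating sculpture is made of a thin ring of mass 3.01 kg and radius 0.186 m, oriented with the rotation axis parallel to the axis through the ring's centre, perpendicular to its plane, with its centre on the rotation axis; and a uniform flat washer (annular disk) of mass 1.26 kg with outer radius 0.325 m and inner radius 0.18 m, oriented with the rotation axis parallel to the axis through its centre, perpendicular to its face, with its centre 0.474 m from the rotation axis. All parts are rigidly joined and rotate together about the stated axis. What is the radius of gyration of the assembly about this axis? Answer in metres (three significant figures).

Thin ring: I_cm = MR² = (3.01)(0.186)² = 0.10413 kg m²; axis through the centre, so I = 0.10413 kg m².
Annular disk: I_cm = (1/2)M(R²+r²) = (1/2)(1.26)[(0.325)² + (0.18)²] = 0.086956 kg m²; centre at d = 0.474 m, so the parallel axis theorem gives I = 0.086956 + (1.26)(0.474)² = 0.37005 kg m².
Total I = 0.47418 kg m²; total mass M = 4.27 kg.
k = √(I/M) = √(0.47418/4.27) = 0.33324 m.

0.333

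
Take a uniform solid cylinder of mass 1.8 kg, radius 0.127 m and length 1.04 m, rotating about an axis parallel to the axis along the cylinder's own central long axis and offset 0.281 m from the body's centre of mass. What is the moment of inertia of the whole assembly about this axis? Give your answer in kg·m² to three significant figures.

0.157

I_cm = (1/2)MR² = (1/2)(1.8)(0.127)² = 0.014516 kg·m²; centre at d = 0.281 m, so I = I_cm + Md² gives I = 0.014516 + (1.8)(0.281)² = 0.15665 kg·m².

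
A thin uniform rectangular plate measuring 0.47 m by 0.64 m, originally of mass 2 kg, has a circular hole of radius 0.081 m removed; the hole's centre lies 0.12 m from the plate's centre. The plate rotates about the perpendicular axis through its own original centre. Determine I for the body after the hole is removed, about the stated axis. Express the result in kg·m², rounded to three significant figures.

0.103

Unpierced body about its centre: I₀ = (1/12)M(a²+b²) = (1/12)(2)[(0.47)² + (0.64)²] = 0.10508 kg·m².
The removed disk has mass m = M·πr²/(ab) = (2)·π(0.081)²/(0.47·0.64) = 0.13705 kg (same uniform areal density).
Its moment of inertia about the rotation axis (parallel-axis theorem): I_hole = (1/2)mr² + md² = (1/2)(0.13705)(0.081)² + (0.13705)(0.12)² = 0.0024231 kg·m².
Treating the hole as negative mass, I = I₀ − I_hole = 0.10508 − 0.0024231 = 0.10266 kg·m².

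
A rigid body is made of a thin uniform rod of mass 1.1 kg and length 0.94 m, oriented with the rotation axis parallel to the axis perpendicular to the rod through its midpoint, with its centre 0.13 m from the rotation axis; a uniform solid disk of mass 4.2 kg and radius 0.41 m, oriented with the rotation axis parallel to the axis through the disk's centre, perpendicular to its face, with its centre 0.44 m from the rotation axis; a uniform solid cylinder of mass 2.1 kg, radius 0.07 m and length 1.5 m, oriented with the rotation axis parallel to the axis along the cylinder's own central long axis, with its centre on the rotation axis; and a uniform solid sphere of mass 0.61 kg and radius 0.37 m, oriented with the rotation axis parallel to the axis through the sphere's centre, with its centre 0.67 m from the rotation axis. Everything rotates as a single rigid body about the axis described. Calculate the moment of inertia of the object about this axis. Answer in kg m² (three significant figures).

1.58

Thin rod: I_cm = (1/12)ML² = (1/12)(1.1)(0.94)² = 0.080997 kg m²; centre at d = 0.13 m, so I = I_cm + Md² gives I = 0.080997 + (1.1)(0.13)² = 0.099587 kg m².
Solid disk: I_cm = (1/2)MR² = (1/2)(4.2)(0.41)² = 0.35301 kg m²; centre at d = 0.44 m, so I = I_cm + Md² gives I = 0.35301 + (4.2)(0.44)² = 1.1661 kg m².
Solid cylinder: I_cm = (1/2)MR² = (1/2)(2.1)(0.07)² = 0.005145 kg m²; axis through the centre, so I = 0.005145 kg m².
Solid sphere: I_cm = (2/5)MR² = (2/5)(0.61)(0.37)² = 0.033404 kg m²; centre at d = 0.67 m, so I = I_cm + Md² gives I = 0.033404 + (0.61)(0.67)² = 0.30723 kg m².
Total I = 0.099587 + 1.1661 + 0.005145 + 0.30723 = 1.5781 kg m².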